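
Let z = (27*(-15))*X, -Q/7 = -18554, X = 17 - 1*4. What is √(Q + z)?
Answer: √124613 ≈ 353.01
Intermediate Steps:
X = 13 (X = 17 - 4 = 13)
Q = 129878 (Q = -7*(-18554) = 129878)
z = -5265 (z = (27*(-15))*13 = -405*13 = -5265)
√(Q + z) = √(129878 - 5265) = √124613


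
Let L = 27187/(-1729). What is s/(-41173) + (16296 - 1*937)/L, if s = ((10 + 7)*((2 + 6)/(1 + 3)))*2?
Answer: -1093380137719/1119370351 ≈ -976.78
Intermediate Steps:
L = -27187/1729 (L = 27187*(-1/1729) = -27187/1729 ≈ -15.724)
s = 68 (s = (17*(8/4))*2 = (17*(8*(1/4)))*2 = (17*2)*2 = 34*2 = 68)
s/(-41173) + (16296 - 1*937)/L = 68/(-41173) + (16296 - 1*937)/(-27187/1729) = 68*(-1/41173) + (16296 - 937)*(-1729/27187) = -68/41173 + 15359*(-1729/27187) = -68/41173 - 26555711/27187 = -1093380137719/1119370351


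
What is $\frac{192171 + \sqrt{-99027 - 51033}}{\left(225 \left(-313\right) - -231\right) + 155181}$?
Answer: $\frac{9151}{4047} + \frac{2 i \sqrt{37515}}{84987} \approx 2.2612 + 0.0045581 i$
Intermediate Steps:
$\frac{192171 + \sqrt{-99027 - 51033}}{\left(225 \left(-313\right) - -231\right) + 155181} = \frac{192171 + \sqrt{-150060}}{\left(-70425 + 231\right) + 155181} = \frac{192171 + 2 i \sqrt{37515}}{-70194 + 155181} = \frac{192171 + 2 i \sqrt{37515}}{84987} = \left(192171 + 2 i \sqrt{37515}\right) \frac{1}{84987} = \frac{9151}{4047} + \frac{2 i \sqrt{37515}}{84987}$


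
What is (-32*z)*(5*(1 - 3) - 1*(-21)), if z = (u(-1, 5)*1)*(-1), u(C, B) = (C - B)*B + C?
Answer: -10912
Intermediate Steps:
u(C, B) = C + B*(C - B) (u(C, B) = B*(C - B) + C = C + B*(C - B))
z = 31 (z = ((-1 - 1*5² + 5*(-1))*1)*(-1) = ((-1 - 1*25 - 5)*1)*(-1) = ((-1 - 25 - 5)*1)*(-1) = -31*1*(-1) = -31*(-1) = 31)
(-32*z)*(5*(1 - 3) - 1*(-21)) = (-32*31)*(5*(1 - 3) - 1*(-21)) = -992*(5*(-2) + 21) = -992*(-10 + 21) = -992*11 = -10912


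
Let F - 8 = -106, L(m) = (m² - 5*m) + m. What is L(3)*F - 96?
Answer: 198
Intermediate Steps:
L(m) = m² - 4*m
F = -98 (F = 8 - 106 = -98)
L(3)*F - 96 = (3*(-4 + 3))*(-98) - 96 = (3*(-1))*(-98) - 96 = -3*(-98) - 96 = 294 - 96 = 198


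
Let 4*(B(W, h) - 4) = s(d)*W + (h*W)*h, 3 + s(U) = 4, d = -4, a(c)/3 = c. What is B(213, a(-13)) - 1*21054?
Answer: 119993/2 ≈ 59997.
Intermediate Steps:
a(c) = 3*c
s(U) = 1 (s(U) = -3 + 4 = 1)
B(W, h) = 4 + W/4 + W*h²/4 (B(W, h) = 4 + (1*W + (h*W)*h)/4 = 4 + (W + (W*h)*h)/4 = 4 + (W + W*h²)/4 = 4 + (W/4 + W*h²/4) = 4 + W/4 + W*h²/4)
B(213, a(-13)) - 1*21054 = (4 + (¼)*213 + (¼)*213*(3*(-13))²) - 1*21054 = (4 + 213/4 + (¼)*213*(-39)²) - 21054 = (4 + 213/4 + (¼)*213*1521) - 21054 = (4 + 213/4 + 323973/4) - 21054 = 162101/2 - 21054 = 119993/2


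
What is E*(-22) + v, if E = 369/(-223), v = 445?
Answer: 107353/223 ≈ 481.40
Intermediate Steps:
E = -369/223 (E = 369*(-1/223) = -369/223 ≈ -1.6547)
E*(-22) + v = -369/223*(-22) + 445 = 8118/223 + 445 = 107353/223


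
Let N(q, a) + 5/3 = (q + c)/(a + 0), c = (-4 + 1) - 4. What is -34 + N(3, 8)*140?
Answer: -1012/3 ≈ -337.33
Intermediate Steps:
c = -7 (c = -3 - 4 = -7)
N(q, a) = -5/3 + (-7 + q)/a (N(q, a) = -5/3 + (q - 7)/(a + 0) = -5/3 + (-7 + q)/a)
-34 + N(3, 8)*140 = -34 + ((-7 + 3 - 5/3*8)/8)*140 = -34 + ((-7 + 3 - 40/3)/8)*140 = -34 + ((⅛)*(-52/3))*140 = -34 - 13/6*140 = -34 - 910/3 = -1012/3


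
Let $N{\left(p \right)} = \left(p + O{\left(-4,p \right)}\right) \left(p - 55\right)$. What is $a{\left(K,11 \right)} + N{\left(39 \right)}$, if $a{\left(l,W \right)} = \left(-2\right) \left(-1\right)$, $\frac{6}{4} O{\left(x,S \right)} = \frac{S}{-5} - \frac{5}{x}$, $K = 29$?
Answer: $- \frac{8282}{15} \approx -552.13$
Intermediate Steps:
$O{\left(x,S \right)} = - \frac{10}{3 x} - \frac{2 S}{15}$ ($O{\left(x,S \right)} = \frac{2 \left(\frac{S}{-5} - \frac{5}{x}\right)}{3} = \frac{2 \left(S \left(- \frac{1}{5}\right) - \frac{5}{x}\right)}{3} = \frac{2 \left(- \frac{S}{5} - \frac{5}{x}\right)}{3} = \frac{2 \left(- \frac{5}{x} - \frac{S}{5}\right)}{3} = - \frac{10}{3 x} - \frac{2 S}{15}$)
$a{\left(l,W \right)} = 2$
$N{\left(p \right)} = \left(-55 + p\right) \left(\frac{5}{6} + \frac{13 p}{15}\right)$ ($N{\left(p \right)} = \left(p + \frac{2 \left(-25 - p \left(-4\right)\right)}{15 \left(-4\right)}\right) \left(p - 55\right) = \left(p + \frac{2}{15} \left(- \frac{1}{4}\right) \left(-25 + 4 p\right)\right) \left(-55 + p\right) = \left(p - \left(- \frac{5}{6} + \frac{2 p}{15}\right)\right) \left(-55 + p\right) = \left(\frac{5}{6} + \frac{13 p}{15}\right) \left(-55 + p\right) = \left(-55 + p\right) \left(\frac{5}{6} + \frac{13 p}{15}\right)$)
$a{\left(K,11 \right)} + N{\left(39 \right)} = 2 - \left(\frac{5617}{3} - \frac{6591}{5}\right) = 2 - \frac{8312}{15} = - \frac{8282}{15}$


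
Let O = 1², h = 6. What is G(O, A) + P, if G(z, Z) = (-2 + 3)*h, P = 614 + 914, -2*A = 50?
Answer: 1534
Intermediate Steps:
A = -25 (A = -½*50 = -25)
O = 1
P = 1528
G(z, Z) = 6 (G(z, Z) = (-2 + 3)*6 = 1*6 = 6)
G(O, A) + P = 6 + 1528 = 1534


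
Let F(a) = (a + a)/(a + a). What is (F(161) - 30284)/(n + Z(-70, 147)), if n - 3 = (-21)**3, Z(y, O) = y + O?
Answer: 30283/9181 ≈ 3.2984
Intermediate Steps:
Z(y, O) = O + y
F(a) = 1 (F(a) = (2*a)/((2*a)) = (2*a)*(1/(2*a)) = 1)
n = -9258 (n = 3 + (-21)**3 = 3 - 9261 = -9258)
(F(161) - 30284)/(n + Z(-70, 147)) = (1 - 30284)/(-9258 + (147 - 70)) = -30283/(-9258 + 77) = -30283/(-9181) = -30283*(-1/9181) = 30283/9181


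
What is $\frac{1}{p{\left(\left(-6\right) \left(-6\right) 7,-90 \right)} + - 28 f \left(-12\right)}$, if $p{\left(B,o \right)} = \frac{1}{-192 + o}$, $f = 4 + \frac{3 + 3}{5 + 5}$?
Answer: $\frac{1410}{2179291} \approx 0.000647$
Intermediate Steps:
$f = \frac{23}{5}$ ($f = 4 + \frac{6}{10} = 4 + 6 \cdot \frac{1}{10} = 4 + \frac{3}{5} = \frac{23}{5} \approx 4.6$)
$\frac{1}{p{\left(\left(-6\right) \left(-6\right) 7,-90 \right)} + - 28 f \left(-12\right)} = \frac{1}{\frac{1}{-192 - 90} + \left(-28\right) \frac{23}{5} \left(-12\right)} = \frac{1}{\frac{1}{-282} - - \frac{7728}{5}} = \frac{1}{- \frac{1}{282} + \frac{7728}{5}} = \frac{1}{\frac{2179291}{1410}} = \frac{1410}{2179291}$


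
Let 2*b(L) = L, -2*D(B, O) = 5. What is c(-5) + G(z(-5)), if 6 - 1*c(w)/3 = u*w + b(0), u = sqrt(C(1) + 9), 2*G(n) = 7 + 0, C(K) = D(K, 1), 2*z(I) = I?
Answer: 43/2 + 15*sqrt(26)/2 ≈ 59.743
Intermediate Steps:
D(B, O) = -5/2 (D(B, O) = -1/2*5 = -5/2)
z(I) = I/2
C(K) = -5/2
b(L) = L/2
G(n) = 7/2 (G(n) = (7 + 0)/2 = (1/2)*7 = 7/2)
u = sqrt(26)/2 (u = sqrt(-5/2 + 9) = sqrt(13/2) = sqrt(26)/2 ≈ 2.5495)
c(w) = 18 - 3*w*sqrt(26)/2 (c(w) = 18 - 3*((sqrt(26)/2)*w + (1/2)*0) = 18 - 3*(w*sqrt(26)/2 + 0) = 18 - 3*w*sqrt(26)/2)
c(-5) + G(z(-5)) = (18 - 3/2*(-5)*sqrt(26)) + 7/2 = (18 + 15*sqrt(26)/2) + 7/2 = 43/2 + 15*sqrt(26)/2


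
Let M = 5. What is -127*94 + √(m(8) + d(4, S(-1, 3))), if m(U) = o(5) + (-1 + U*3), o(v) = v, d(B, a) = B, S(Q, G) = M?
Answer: -11938 + 4*√2 ≈ -11932.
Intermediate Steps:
S(Q, G) = 5
m(U) = 4 + 3*U (m(U) = 5 + (-1 + U*3) = 5 + (-1 + 3*U) = 4 + 3*U)
-127*94 + √(m(8) + d(4, S(-1, 3))) = -127*94 + √((4 + 3*8) + 4) = -11938 + √((4 + 24) + 4) = -11938 + √(28 + 4) = -11938 + √32 = -11938 + 4*√2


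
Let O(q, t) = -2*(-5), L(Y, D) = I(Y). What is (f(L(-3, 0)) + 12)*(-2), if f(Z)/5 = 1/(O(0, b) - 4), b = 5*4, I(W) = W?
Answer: -77/3 ≈ -25.667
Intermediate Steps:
b = 20
L(Y, D) = Y
O(q, t) = 10
f(Z) = ⅚ (f(Z) = 5/(10 - 4) = 5/6 = 5*(⅙) = ⅚)
(f(L(-3, 0)) + 12)*(-2) = (⅚ + 12)*(-2) = (77/6)*(-2) = -77/3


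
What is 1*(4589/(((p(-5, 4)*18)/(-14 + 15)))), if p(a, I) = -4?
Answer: -4589/72 ≈ -63.736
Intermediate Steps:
1*(4589/(((p(-5, 4)*18)/(-14 + 15)))) = 1*(4589/(((-4*18)/(-14 + 15)))) = 1*(4589/((-72/1))) = 1*(4589/((-72*1))) = 1*(4589/(-72)) = 1*(4589*(-1/72)) = 1*(-4589/72) = -4589/72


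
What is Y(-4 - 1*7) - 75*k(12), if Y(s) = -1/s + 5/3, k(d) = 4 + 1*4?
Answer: -19742/33 ≈ -598.24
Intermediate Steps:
k(d) = 8 (k(d) = 4 + 4 = 8)
Y(s) = 5/3 - 1/s (Y(s) = -1/s + 5*(1/3) = -1/s + 5/3 = 5/3 - 1/s)
Y(-4 - 1*7) - 75*k(12) = (5/3 - 1/(-4 - 1*7)) - 75*8 = (5/3 - 1/(-4 - 7)) - 600 = (5/3 - 1/(-11)) - 600 = (5/3 - 1*(-1/11)) - 600 = (5/3 + 1/11) - 600 = 58/33 - 600 = -19742/33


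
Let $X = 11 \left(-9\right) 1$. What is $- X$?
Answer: $99$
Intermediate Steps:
$X = -99$ ($X = \left(-99\right) 1 = -99$)
$- X = \left(-1\right) \left(-99\right) = 99$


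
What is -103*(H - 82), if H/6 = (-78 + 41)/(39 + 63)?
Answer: 147393/17 ≈ 8670.2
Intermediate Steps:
H = -37/17 (H = 6*((-78 + 41)/(39 + 63)) = 6*(-37/102) = -37/17 ≈ -2.1765)
-103*(H - 82) = -103*(-37/17 - 82) = -103*(-1431/17) = 147393/17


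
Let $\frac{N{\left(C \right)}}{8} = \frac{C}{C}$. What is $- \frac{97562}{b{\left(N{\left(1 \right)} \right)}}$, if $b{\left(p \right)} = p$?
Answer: $- \frac{48781}{4} \approx -12195.0$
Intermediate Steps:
$N{\left(C \right)} = 8$ ($N{\left(C \right)} = 8 \frac{C}{C} = 8 \cdot 1 = 8$)
$- \frac{97562}{b{\left(N{\left(1 \right)} \right)}} = - \frac{97562}{8} = \left(-97562\right) \frac{1}{8} = - \frac{48781}{4}$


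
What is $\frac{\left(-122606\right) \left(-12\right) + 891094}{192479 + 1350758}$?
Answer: $\frac{2362366}{1543237} \approx 1.5308$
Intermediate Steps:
$\frac{\left(-122606\right) \left(-12\right) + 891094}{192479 + 1350758} = \frac{1471272 + 891094}{1543237} = 2362366 \cdot \frac{1}{1543237} = \frac{2362366}{1543237}$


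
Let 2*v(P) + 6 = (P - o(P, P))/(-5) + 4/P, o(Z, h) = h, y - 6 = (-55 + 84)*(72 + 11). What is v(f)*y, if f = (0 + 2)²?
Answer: -12065/2 ≈ -6032.5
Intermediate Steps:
y = 2413 (y = 6 + (-55 + 84)*(72 + 11) = 6 + 29*83 = 6 + 2407 = 2413)
f = 4 (f = 2² = 4)
v(P) = -3 + 2/P (v(P) = -3 + ((P - P)/(-5) + 4/P)/2 = -3 + (0*(-⅕) + 4/P)/2 = -3 + (0 + 4/P)/2 = -3 + (4/P)/2 = -3 + 2/P)
v(f)*y = (-3 + 2/4)*2413 = (-3 + 2*(¼))*2413 = (-3 + ½)*2413 = -5/2*2413 = -12065/2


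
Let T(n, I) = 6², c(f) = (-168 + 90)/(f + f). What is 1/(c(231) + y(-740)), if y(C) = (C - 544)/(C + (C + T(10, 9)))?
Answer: 27797/20024 ≈ 1.3882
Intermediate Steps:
c(f) = -39/f (c(f) = -78*1/(2*f) = -39/f)
T(n, I) = 36
y(C) = (-544 + C)/(36 + 2*C) (y(C) = (C - 544)/(C + (C + 36)) = (-544 + C)/(C + (36 + C)) = (-544 + C)/(36 + 2*C))
1/(c(231) + y(-740)) = 1/(-39/231 + (-544 - 740)/(2*(18 - 740))) = 1/(-39*1/231 + (½)*(-1284)/(-722)) = 1/(-13/77 + (½)*(-1/722)*(-1284)) = 1/(-13/77 + 321/361) = 1/(20024/27797) = 27797/20024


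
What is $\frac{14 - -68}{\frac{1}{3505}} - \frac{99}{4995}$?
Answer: $\frac{159512539}{555} \approx 2.8741 \cdot 10^{5}$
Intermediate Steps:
$\frac{14 - -68}{\frac{1}{3505}} - \frac{99}{4995} = \left(14 + 68\right) \frac{1}{\frac{1}{3505}} - \frac{11}{555} = 82 \cdot 3505 - \frac{11}{555} = 287410 - \frac{11}{555} = \frac{159512539}{555}$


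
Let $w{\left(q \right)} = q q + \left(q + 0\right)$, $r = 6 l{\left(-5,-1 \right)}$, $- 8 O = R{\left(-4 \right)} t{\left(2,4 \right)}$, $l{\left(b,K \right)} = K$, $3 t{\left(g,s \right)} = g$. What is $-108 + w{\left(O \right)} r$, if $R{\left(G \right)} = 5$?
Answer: $- \frac{2557}{24} \approx -106.54$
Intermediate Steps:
$t{\left(g,s \right)} = \frac{g}{3}$
$O = - \frac{5}{12}$ ($O = - \frac{5 \cdot \frac{1}{3} \cdot 2}{8} = - \frac{5 \cdot \frac{2}{3}}{8} = \left(- \frac{1}{8}\right) \frac{10}{3} = - \frac{5}{12} \approx -0.41667$)
$r = -6$ ($r = 6 \left(-1\right) = -6$)
$w{\left(q \right)} = q + q^{2}$ ($w{\left(q \right)} = q^{2} + q = q + q^{2}$)
$-108 + w{\left(O \right)} r = -108 + - \frac{5 \left(1 - \frac{5}{12}\right)}{12} \left(-6\right) = -108 + \left(- \frac{5}{12}\right) \frac{7}{12} \left(-6\right) = -108 - - \frac{35}{24} = -108 + \frac{35}{24} = - \frac{2557}{24}$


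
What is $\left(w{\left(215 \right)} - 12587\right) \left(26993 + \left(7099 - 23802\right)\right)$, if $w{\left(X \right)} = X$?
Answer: $-127307880$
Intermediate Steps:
$\left(w{\left(215 \right)} - 12587\right) \left(26993 + \left(7099 - 23802\right)\right) = \left(215 - 12587\right) \left(26993 + \left(7099 - 23802\right)\right) = - 12372 \left(26993 - 16703\right) = \left(-12372\right) 10290 = -127307880$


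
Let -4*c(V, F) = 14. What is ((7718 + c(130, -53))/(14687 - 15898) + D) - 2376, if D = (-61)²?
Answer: 3242161/2422 ≈ 1338.6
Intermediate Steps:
c(V, F) = -7/2 (c(V, F) = -¼*14 = -7/2)
D = 3721
((7718 + c(130, -53))/(14687 - 15898) + D) - 2376 = ((7718 - 7/2)/(14687 - 15898) + 3721) - 2376 = ((15429/2)/(-1211) + 3721) - 2376 = ((15429/2)*(-1/1211) + 3721) - 2376 = (-15429/2422 + 3721) - 2376 = 8996833/2422 - 2376 = 3242161/2422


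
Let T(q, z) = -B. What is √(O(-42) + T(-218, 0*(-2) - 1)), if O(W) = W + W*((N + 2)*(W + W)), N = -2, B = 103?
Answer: I*√145 ≈ 12.042*I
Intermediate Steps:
T(q, z) = -103 (T(q, z) = -1*103 = -103)
O(W) = W (O(W) = W + W*((-2 + 2)*(W + W)) = W + W*(0*(2*W)) = W + W*0 = W + 0 = W)
√(O(-42) + T(-218, 0*(-2) - 1)) = √(-42 - 103) = √(-145) = I*√145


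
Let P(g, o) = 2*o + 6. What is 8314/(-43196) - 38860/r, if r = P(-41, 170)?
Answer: -420368301/3736454 ≈ -112.50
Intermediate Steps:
P(g, o) = 6 + 2*o
r = 346 (r = 6 + 2*170 = 6 + 340 = 346)
8314/(-43196) - 38860/r = 8314/(-43196) - 38860/346 = 8314*(-1/43196) - 38860*1/346 = -4157/21598 - 19430/173 = -420368301/3736454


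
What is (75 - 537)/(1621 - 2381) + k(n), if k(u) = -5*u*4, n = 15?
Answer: -113769/380 ≈ -299.39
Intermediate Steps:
k(u) = -20*u
(75 - 537)/(1621 - 2381) + k(n) = (75 - 537)/(1621 - 2381) - 20*15 = -462/(-760) - 300 = -462*(-1/760) - 300 = 231/380 - 300 = -113769/380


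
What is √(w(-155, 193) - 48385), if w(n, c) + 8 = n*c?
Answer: 2*I*√19577 ≈ 279.84*I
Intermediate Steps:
w(n, c) = -8 + c*n (w(n, c) = -8 + n*c = -8 + c*n)
√(w(-155, 193) - 48385) = √((-8 + 193*(-155)) - 48385) = √((-8 - 29915) - 48385) = √(-29923 - 48385) = √(-78308) = 2*I*√19577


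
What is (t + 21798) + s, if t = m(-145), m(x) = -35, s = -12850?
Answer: 8913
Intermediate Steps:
t = -35
(t + 21798) + s = (-35 + 21798) - 12850 = 21763 - 12850 = 8913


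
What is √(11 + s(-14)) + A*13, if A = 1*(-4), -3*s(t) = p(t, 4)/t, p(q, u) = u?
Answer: -52 + √4893/21 ≈ -48.669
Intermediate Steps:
s(t) = -4/(3*t)
A = -4
√(11 + s(-14)) + A*13 = √(11 - 4/3/(-14)) - 4*13 = √(11 - 4/3*(-1/14)) - 52 = √(11 + 2/21) - 52 = √(233/21) - 52 = √4893/21 - 52 = -52 + √4893/21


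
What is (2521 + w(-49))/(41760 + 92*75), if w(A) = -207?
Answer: 1157/24330 ≈ 0.047554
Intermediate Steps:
(2521 + w(-49))/(41760 + 92*75) = (2521 - 207)/(41760 + 92*75) = 2314/(41760 + 6900) = 2314/48660 = 2314*(1/48660) = 1157/24330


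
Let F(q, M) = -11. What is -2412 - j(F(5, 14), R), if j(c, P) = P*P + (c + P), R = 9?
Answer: -2491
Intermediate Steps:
j(c, P) = P + c + P**2 (j(c, P) = P**2 + (P + c) = P + c + P**2)
-2412 - j(F(5, 14), R) = -2412 - (9 - 11 + 9**2) = -2412 - (9 - 11 + 81) = -2412 - 1*79 = -2412 - 79 = -2491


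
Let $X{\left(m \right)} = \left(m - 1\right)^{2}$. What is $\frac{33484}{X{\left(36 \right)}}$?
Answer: $\frac{33484}{1225} \approx 27.334$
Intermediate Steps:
$X{\left(m \right)} = \left(-1 + m\right)^{2}$
$\frac{33484}{X{\left(36 \right)}} = \frac{33484}{\left(-1 + 36\right)^{2}} = \frac{33484}{35^{2}} = \frac{33484}{1225}$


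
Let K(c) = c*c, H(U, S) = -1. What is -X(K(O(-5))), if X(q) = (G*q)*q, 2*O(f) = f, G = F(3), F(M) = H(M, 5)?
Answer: 625/16 ≈ 39.063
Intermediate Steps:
F(M) = -1
G = -1
O(f) = f/2
K(c) = c²
X(q) = -q² (X(q) = (-q)*q = -q²)
-X(K(O(-5))) = -(-1)*(((½)*(-5))²)² = -(-1)*((-5/2)²)² = -(-1)*(25/4)² = -(-1)*625/16 = -1*(-625/16) = 625/16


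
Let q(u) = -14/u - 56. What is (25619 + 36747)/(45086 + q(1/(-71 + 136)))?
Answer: 31183/22060 ≈ 1.4136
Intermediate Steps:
q(u) = -56 - 14/u
(25619 + 36747)/(45086 + q(1/(-71 + 136))) = (25619 + 36747)/(45086 + (-56 - 14/(1/(-71 + 136)))) = 62366/(45086 + (-56 - 14/(1/65))) = 62366/(45086 + (-56 - 14/1/65)) = 62366/(45086 + (-56 - 14*65)) = 62366/(45086 + (-56 - 910)) = 62366/(45086 - 966) = 62366/44120 = 62366*(1/44120) = 31183/22060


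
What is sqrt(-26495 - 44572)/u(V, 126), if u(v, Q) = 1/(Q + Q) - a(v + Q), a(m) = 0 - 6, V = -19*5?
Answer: 252*I*sqrt(71067)/1513 ≈ 44.401*I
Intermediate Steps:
V = -95
a(m) = -6
u(v, Q) = 6 + 1/(2*Q) (u(v, Q) = 1/(Q + Q) - 1*(-6) = 1/(2*Q) + 6 = 6 + 1/(2*Q))
sqrt(-26495 - 44572)/u(V, 126) = sqrt(-26495 - 44572)/(6 + (1/2)/126) = sqrt(-71067)/(6 + (1/2)*(1/126)) = (I*sqrt(71067))/(6 + 1/252) = (I*sqrt(71067))/(1513/252) = (I*sqrt(71067))*(252/1513) = 252*I*sqrt(71067)/1513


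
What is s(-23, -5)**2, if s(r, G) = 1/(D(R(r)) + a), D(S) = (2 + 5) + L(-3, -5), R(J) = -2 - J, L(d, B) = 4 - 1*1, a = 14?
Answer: 1/576 ≈ 0.0017361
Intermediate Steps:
L(d, B) = 3 (L(d, B) = 4 - 1 = 3)
D(S) = 10 (D(S) = (2 + 5) + 3 = 7 + 3 = 10)
s(r, G) = 1/24 (s(r, G) = 1/(10 + 14) = 1/24)
s(-23, -5)**2 = (1/24)**2 = 1/576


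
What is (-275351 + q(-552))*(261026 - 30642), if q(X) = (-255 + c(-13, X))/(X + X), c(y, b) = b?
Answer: -1459034816701/23 ≈ -6.3436e+10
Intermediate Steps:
q(X) = (-255 + X)/(2*X) (q(X) = (-255 + X)/(X + X) = (-255 + X)/((2*X)) = (-255 + X)*(1/(2*X)) = (-255 + X)/(2*X))
(-275351 + q(-552))*(261026 - 30642) = (-275351 + (½)*(-255 - 552)/(-552))*(261026 - 30642) = (-275351 + (½)*(-1/552)*(-807))*230384 = (-275351 + 269/368)*230384 = -101328899/368*230384 = -1459034816701/23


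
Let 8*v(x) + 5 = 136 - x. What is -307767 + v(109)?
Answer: -1231057/4 ≈ -3.0776e+5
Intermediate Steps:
v(x) = 131/8 - x/8 (v(x) = -5/8 + (136 - x)/8 = -5/8 + (17 - x/8) = 131/8 - x/8)
-307767 + v(109) = -307767 + (131/8 - ⅛*109) = -307767 + (131/8 - 109/8) = -307767 + 11/4 = -1231057/4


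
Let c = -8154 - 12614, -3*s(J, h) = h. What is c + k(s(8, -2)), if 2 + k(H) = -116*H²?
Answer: -187394/9 ≈ -20822.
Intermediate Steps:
s(J, h) = -h/3
k(H) = -2 - 116*H²
c = -20768
c + k(s(8, -2)) = -20768 + (-2 - 116*(-⅓*(-2))²) = -20768 + (-2 - 116*(⅔)²) = -20768 + (-2 - 116*4/9) = -20768 + (-2 - 464/9) = -20768 - 482/9 = -187394/9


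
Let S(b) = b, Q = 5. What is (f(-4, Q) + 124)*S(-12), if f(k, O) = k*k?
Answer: -1680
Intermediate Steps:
f(k, O) = k²
(f(-4, Q) + 124)*S(-12) = ((-4)² + 124)*(-12) = (16 + 124)*(-12) = 140*(-12) = -1680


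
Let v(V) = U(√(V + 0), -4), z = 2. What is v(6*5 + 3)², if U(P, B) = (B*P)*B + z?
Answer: 8452 + 64*√33 ≈ 8819.7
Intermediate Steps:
U(P, B) = 2 + P*B² (U(P, B) = (B*P)*B + 2 = P*B² + 2 = 2 + P*B²)
v(V) = 2 + 16*√V (v(V) = 2 + √(V + 0)*(-4)² = 2 + √V*16 = 2 + 16*√V)
v(6*5 + 3)² = (2 + 16*√(6*5 + 3))² = (2 + 16*√(30 + 3))² = (2 + 16*√33)²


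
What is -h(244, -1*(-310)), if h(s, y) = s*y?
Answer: -75640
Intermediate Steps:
-h(244, -1*(-310)) = -244*(-1*(-310)) = -244*310 = -1*75640 = -75640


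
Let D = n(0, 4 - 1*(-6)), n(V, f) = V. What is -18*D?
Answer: 0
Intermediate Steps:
D = 0
-18*D = -18*0 = 0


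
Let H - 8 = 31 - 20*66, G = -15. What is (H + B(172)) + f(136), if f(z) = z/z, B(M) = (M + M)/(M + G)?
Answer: -200616/157 ≈ -1277.8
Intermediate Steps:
H = -1281 (H = 8 + (31 - 20*66) = 8 + (31 - 1320) = 8 - 1289 = -1281)
B(M) = 2*M/(-15 + M) (B(M) = (M + M)/(M - 15) = (2*M)/(-15 + M) = 2*M/(-15 + M))
f(z) = 1
(H + B(172)) + f(136) = (-1281 + 2*172/(-15 + 172)) + 1 = (-1281 + 2*172/157) + 1 = (-1281 + 2*172*(1/157)) + 1 = (-1281 + 344/157) + 1 = -200773/157 + 1 = -200616/157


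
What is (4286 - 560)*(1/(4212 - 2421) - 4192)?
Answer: -3108258594/199 ≈ -1.5619e+7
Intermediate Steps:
(4286 - 560)*(1/(4212 - 2421) - 4192) = 3726*(1/1791 - 4192) = 3726*(-7507871/1791) = -3108258594/199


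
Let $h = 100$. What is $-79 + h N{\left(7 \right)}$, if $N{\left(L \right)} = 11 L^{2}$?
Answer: $53821$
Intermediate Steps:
$-79 + h N{\left(7 \right)} = -79 + 100 \cdot 11 \cdot 7^{2} = -79 + 100 \cdot 11 \cdot 49 = -79 + 100 \cdot 539 = -79 + 53900 = 53821$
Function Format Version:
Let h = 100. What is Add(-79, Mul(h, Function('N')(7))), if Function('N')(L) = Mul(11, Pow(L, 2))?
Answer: 53821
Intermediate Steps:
Add(-79, Mul(h, Function('N')(7))) = Add(-79, Mul(100, Mul(11, Pow(7, 2)))) = Add(-79, Mul(100, Mul(11, 49))) = Add(-79, Mul(100, 539)) = Add(-79, 53900) = 53821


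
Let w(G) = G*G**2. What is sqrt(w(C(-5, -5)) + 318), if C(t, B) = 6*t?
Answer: I*sqrt(26682) ≈ 163.35*I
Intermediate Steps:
w(G) = G**3
sqrt(w(C(-5, -5)) + 318) = sqrt((6*(-5))**3 + 318) = sqrt((-30)**3 + 318) = sqrt(-27000 + 318) = sqrt(-26682) = I*sqrt(26682)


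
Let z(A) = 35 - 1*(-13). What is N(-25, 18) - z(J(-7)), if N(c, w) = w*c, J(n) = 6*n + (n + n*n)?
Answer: -498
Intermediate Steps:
J(n) = n² + 7*n (J(n) = 6*n + (n + n²) = n² + 7*n)
z(A) = 48 (z(A) = 35 + 13 = 48)
N(c, w) = c*w
N(-25, 18) - z(J(-7)) = -25*18 - 1*48 = -450 - 48 = -498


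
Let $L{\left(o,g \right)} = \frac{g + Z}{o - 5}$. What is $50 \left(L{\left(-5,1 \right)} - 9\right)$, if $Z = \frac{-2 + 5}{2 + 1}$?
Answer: $-460$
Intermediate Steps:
$Z = 1$ ($Z = \frac{3}{3} = 3 \cdot \frac{1}{3} = 1$)
$L{\left(o,g \right)} = \frac{1 + g}{-5 + o}$ ($L{\left(o,g \right)} = \frac{g + 1}{o - 5} = \frac{1 + g}{o - 5} = \frac{1 + g}{-5 + o}$)
$50 \left(L{\left(-5,1 \right)} - 9\right) = 50 \left(\frac{1 + 1}{-5 - 5} - 9\right) = 50 \left(\frac{1}{-10} \cdot 2 - 9\right) = 50 \left(\left(- \frac{1}{10}\right) 2 - 9\right) = 50 \left(- \frac{1}{5} - 9\right) = 50 \left(- \frac{46}{5}\right) = -460$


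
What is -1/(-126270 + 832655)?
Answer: -1/706385 ≈ -1.4157e-6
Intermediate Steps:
-1/(-126270 + 832655) = -1/706385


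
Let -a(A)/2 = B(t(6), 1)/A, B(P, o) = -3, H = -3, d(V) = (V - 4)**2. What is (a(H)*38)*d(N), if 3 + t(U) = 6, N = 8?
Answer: -1216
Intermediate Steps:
d(V) = (-4 + V)**2
t(U) = 3 (t(U) = -3 + 6 = 3)
a(A) = 6/A (a(A) = -(-6)/A = 6/A)
(a(H)*38)*d(N) = ((6/(-3))*38)*(-4 + 8)**2 = ((6*(-1/3))*38)*4**2 = -2*38*16 = -76*16 = -1216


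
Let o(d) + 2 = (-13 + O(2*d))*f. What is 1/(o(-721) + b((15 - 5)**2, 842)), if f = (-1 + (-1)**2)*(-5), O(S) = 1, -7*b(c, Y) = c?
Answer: -7/114 ≈ -0.061404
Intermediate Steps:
b(c, Y) = -c/7
f = 0 (f = (-1 + 1)*(-5) = 0*(-5) = 0)
o(d) = -2 (o(d) = -2 + (-13 + 1)*0 = -2 - 12*0 = -2 + 0 = -2)
1/(o(-721) + b((15 - 5)**2, 842)) = 1/(-2 - (15 - 5)**2/7) = 1/(-2 - 1/7*10**2) = 1/(-2 - 1/7*100) = 1/(-2 - 100/7) = 1/(-114/7) = -7/114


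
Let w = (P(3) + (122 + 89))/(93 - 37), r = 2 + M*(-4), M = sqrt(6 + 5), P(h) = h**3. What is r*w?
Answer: 17/2 - 17*sqrt(11) ≈ -47.883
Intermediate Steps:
M = sqrt(11) ≈ 3.3166
r = 2 - 4*sqrt(11) (r = 2 + sqrt(11)*(-4) = 2 - 4*sqrt(11) ≈ -11.266)
w = 17/4 (w = (3**3 + (122 + 89))/(93 - 37) = (27 + 211)/56 = 238*(1/56) = 17/4 ≈ 4.2500)
r*w = (2 - 4*sqrt(11))*(17/4) = 17/2 - 17*sqrt(11)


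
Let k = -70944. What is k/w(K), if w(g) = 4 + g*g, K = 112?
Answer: -17736/3137 ≈ -5.6538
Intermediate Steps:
w(g) = 4 + g²
k/w(K) = -70944/(4 + 112²) = -70944/(4 + 12544) = -70944/12548 = -70944*1/12548 = -17736/3137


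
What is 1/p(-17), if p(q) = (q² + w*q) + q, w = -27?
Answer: 1/731 ≈ 0.0013680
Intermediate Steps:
p(q) = q² - 26*q (p(q) = (q² - 27*q) + q = q² - 26*q)
1/p(-17) = 1/(-17*(-26 - 17)) = 1/(-17*(-43)) = 1/731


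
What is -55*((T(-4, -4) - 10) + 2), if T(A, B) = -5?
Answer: 715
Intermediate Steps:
-55*((T(-4, -4) - 10) + 2) = -55*((-5 - 10) + 2) = -55*(-15 + 2) = -55*(-13) = 715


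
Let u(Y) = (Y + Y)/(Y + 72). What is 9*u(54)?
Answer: 54/7 ≈ 7.7143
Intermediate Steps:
u(Y) = 2*Y/(72 + Y) (u(Y) = (2*Y)/(72 + Y) = 2*Y/(72 + Y))
9*u(54) = 9*(2*54/(72 + 54)) = 9*(2*54/126) = 9*(2*54*(1/126)) = 9*(6/7) = 54/7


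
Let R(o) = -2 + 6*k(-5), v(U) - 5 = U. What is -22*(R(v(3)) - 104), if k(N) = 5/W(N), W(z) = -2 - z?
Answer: 2112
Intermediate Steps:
v(U) = 5 + U
k(N) = 5/(-2 - N)
R(o) = 8 (R(o) = -2 + 6*(-5/(2 - 5)) = -2 + 6*(-5/(-3)) = -2 + 6*(-5*(-1/3)) = -2 + 6*(5/3) = -2 + 10 = 8)
-22*(R(v(3)) - 104) = -22*(8 - 104) = -22*(-96) = 2112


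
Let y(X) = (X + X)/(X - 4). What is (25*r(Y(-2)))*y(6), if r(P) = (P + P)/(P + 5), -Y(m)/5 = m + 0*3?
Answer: 200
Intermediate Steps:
y(X) = 2*X/(-4 + X) (y(X) = (2*X)/(-4 + X) = 2*X/(-4 + X))
Y(m) = -5*m (Y(m) = -5*(m + 0*3) = -5*(m + 0) = -5*m)
r(P) = 2*P/(5 + P) (r(P) = (2*P)/(5 + P) = 2*P/(5 + P))
(25*r(Y(-2)))*y(6) = (25*(2*(-5*(-2))/(5 - 5*(-2))))*(2*6/(-4 + 6)) = (25*(2*10/(5 + 10)))*(2*6/2) = (25*(2*10/15))*(2*6*(½)) = (25*(2*10*(1/15)))*6 = (25*(4/3))*6 = (100/3)*6 = 200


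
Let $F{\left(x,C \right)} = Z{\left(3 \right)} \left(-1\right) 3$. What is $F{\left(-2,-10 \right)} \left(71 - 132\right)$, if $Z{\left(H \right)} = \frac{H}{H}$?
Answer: $183$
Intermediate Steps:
$Z{\left(H \right)} = 1$
$F{\left(x,C \right)} = -3$ ($F{\left(x,C \right)} = 1 \left(-1\right) 3 = \left(-1\right) 3 = -3$)
$F{\left(-2,-10 \right)} \left(71 - 132\right) = - 3 \left(71 - 132\right) = \left(-3\right) \left(-61\right) = 183$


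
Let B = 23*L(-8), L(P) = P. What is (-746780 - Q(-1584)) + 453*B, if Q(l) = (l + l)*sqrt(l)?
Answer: -830132 + 38016*I*sqrt(11) ≈ -8.3013e+5 + 1.2608e+5*I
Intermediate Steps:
Q(l) = 2*l**(3/2) (Q(l) = (2*l)*sqrt(l) = 2*l**(3/2))
B = -184 (B = 23*(-8) = -184)
(-746780 - Q(-1584)) + 453*B = (-746780 - 2*(-1584)**(3/2)) + 453*(-184) = (-746780 - 2*(-19008*I*sqrt(11))) - 83352 = (-746780 - (-38016)*I*sqrt(11)) - 83352 = (-746780 + 38016*I*sqrt(11)) - 83352 = -830132 + 38016*I*sqrt(11)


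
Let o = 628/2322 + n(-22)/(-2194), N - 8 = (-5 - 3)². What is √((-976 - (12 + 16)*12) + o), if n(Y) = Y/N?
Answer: I*√3782678419867674/1698156 ≈ 36.218*I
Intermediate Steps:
N = 72 (N = 8 + (-5 - 3)² = 8 + (-8)² = 8 + 64 = 72)
n(Y) = Y/72
o = 2757083/10188936 (o = 628/2322 + ((1/72)*(-22))/(-2194) = 628*(1/2322) - 11/36*(-1/2194) = 314/1161 + 11/78984 = 2757083/10188936 ≈ 0.27060)
√((-976 - (12 + 16)*12) + o) = √((-976 - (12 + 16)*12) + 2757083/10188936) = √((-976 - 28*12) + 2757083/10188936) = √((-976 - 1*336) + 2757083/10188936) = √((-976 - 336) + 2757083/10188936) = √(-1312 + 2757083/10188936) = √(-13365126949/10188936) = I*√3782678419867674/1698156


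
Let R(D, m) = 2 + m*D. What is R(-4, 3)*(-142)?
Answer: 1420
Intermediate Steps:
R(D, m) = 2 + D*m
R(-4, 3)*(-142) = (2 - 4*3)*(-142) = (2 - 12)*(-142) = -10*(-142) = 1420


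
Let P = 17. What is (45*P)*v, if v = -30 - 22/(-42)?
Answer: -157845/7 ≈ -22549.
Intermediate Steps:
v = -619/21 (v = -30 - 22*(-1/42) = -30 + 11/21 = -619/21 ≈ -29.476)
(45*P)*v = (45*17)*(-619/21) = 765*(-619/21) = -157845/7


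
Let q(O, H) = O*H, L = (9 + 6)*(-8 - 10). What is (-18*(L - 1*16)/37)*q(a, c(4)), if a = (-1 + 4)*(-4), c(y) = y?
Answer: -247104/37 ≈ -6678.5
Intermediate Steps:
L = -270 (L = 15*(-18) = -270)
a = -12 (a = 3*(-4) = -12)
q(O, H) = H*O
(-18*(L - 1*16)/37)*q(a, c(4)) = (-18*(-270 - 1*16)/37)*(4*(-12)) = -18*(-270 - 16)/37*(-48) = -(-5148)/37*(-48) = -18*(-286/37)*(-48) = (5148/37)*(-48) = -247104/37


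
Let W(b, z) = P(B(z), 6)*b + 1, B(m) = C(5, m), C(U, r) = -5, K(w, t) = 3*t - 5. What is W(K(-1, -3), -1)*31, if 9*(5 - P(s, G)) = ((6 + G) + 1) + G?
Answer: -11005/9 ≈ -1222.8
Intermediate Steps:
K(w, t) = -5 + 3*t
B(m) = -5
P(s, G) = 38/9 - 2*G/9 (P(s, G) = 5 - (((6 + G) + 1) + G)/9 = 5 - ((7 + G) + G)/9 = 5 - (7 + 2*G)/9 = 5 + (-7/9 - 2*G/9) = 38/9 - 2*G/9)
W(b, z) = 1 + 26*b/9 (W(b, z) = (38/9 - 2/9*6)*b + 1 = (38/9 - 4/3)*b + 1 = 26*b/9 + 1 = 1 + 26*b/9)
W(K(-1, -3), -1)*31 = (1 + 26*(-5 + 3*(-3))/9)*31 = (1 + 26*(-5 - 9)/9)*31 = (1 + (26/9)*(-14))*31 = (1 - 364/9)*31 = -355/9*31 = -11005/9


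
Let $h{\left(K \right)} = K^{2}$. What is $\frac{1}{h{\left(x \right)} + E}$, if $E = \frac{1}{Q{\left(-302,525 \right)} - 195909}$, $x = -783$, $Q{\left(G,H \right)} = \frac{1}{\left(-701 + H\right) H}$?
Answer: $\frac{18101991601}{11098131928573089} \approx 1.6311 \cdot 10^{-6}$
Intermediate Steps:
$Q{\left(G,H \right)} = \frac{1}{H \left(-701 + H\right)}$
$E = - \frac{92400}{18101991601}$ ($E = \frac{1}{\frac{1}{525 \left(-701 + 525\right)} - 195909} = \frac{1}{\frac{1}{525 \left(-176\right)} - 195909} = \frac{1}{\frac{1}{525} \left(- \frac{1}{176}\right) - 195909} = \frac{1}{- \frac{1}{92400} - 195909} = \frac{1}{- \frac{18101991601}{92400}} = - \frac{92400}{18101991601} \approx -5.1044 \cdot 10^{-6}$)
$\frac{1}{h{\left(x \right)} + E} = \frac{1}{\left(-783\right)^{2} - \frac{92400}{18101991601}} = \frac{1}{613089 - \frac{92400}{18101991601}} = \frac{1}{\frac{11098131928573089}{18101991601}} = \frac{18101991601}{11098131928573089}$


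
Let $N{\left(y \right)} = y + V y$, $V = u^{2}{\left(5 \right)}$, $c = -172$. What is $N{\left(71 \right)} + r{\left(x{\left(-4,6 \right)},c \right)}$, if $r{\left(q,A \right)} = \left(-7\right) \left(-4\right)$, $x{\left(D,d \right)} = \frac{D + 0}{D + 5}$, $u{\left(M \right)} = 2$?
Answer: $383$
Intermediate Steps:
$x{\left(D,d \right)} = \frac{D}{5 + D}$
$r{\left(q,A \right)} = 28$
$V = 4$ ($V = 2^{2} = 4$)
$N{\left(y \right)} = 5 y$ ($N{\left(y \right)} = y + 4 y = 5 y$)
$N{\left(71 \right)} + r{\left(x{\left(-4,6 \right)},c \right)} = 5 \cdot 71 + 28 = 355 + 28 = 383$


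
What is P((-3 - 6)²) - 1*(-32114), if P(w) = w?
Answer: 32195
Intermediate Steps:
P((-3 - 6)²) - 1*(-32114) = (-3 - 6)² - 1*(-32114) = (-9)² + 32114 = 81 + 32114 = 32195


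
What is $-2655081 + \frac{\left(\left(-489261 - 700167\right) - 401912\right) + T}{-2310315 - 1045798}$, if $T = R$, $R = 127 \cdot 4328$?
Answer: $- \frac{8910750818469}{3356113} \approx -2.6551 \cdot 10^{6}$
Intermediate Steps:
$R = 549656$
$T = 549656$
$-2655081 + \frac{\left(\left(-489261 - 700167\right) - 401912\right) + T}{-2310315 - 1045798} = -2655081 + \frac{\left(\left(-489261 - 700167\right) - 401912\right) + 549656}{-2310315 - 1045798} = -2655081 + \frac{\left(-1189428 - 401912\right) + 549656}{-3356113} = -2655081 + \left(-1591340 + 549656\right) \left(- \frac{1}{3356113}\right) = -2655081 - - \frac{1041684}{3356113} = -2655081 + \frac{1041684}{3356113} = - \frac{8910750818469}{3356113}$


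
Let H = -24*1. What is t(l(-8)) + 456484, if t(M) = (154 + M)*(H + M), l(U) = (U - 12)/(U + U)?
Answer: 7247233/16 ≈ 4.5295e+5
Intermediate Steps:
H = -24
l(U) = (-12 + U)/(2*U) (l(U) = (-12 + U)/((2*U)) = (-12 + U)*(1/(2*U)) = (-12 + U)/(2*U))
t(M) = (-24 + M)*(154 + M) (t(M) = (154 + M)*(-24 + M) = (-24 + M)*(154 + M))
t(l(-8)) + 456484 = (-3696 + ((1/2)*(-12 - 8)/(-8))**2 + 130*((1/2)*(-12 - 8)/(-8))) + 456484 = (-3696 + ((1/2)*(-1/8)*(-20))**2 + 130*((1/2)*(-1/8)*(-20))) + 456484 = (-3696 + (5/4)**2 + 130*(5/4)) + 456484 = (-3696 + 25/16 + 325/2) + 456484 = -56511/16 + 456484 = 7247233/16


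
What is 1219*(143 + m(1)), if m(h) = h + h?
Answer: 176755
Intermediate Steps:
m(h) = 2*h
1219*(143 + m(1)) = 1219*(143 + 2*1) = 1219*(143 + 2) = 1219*145 = 176755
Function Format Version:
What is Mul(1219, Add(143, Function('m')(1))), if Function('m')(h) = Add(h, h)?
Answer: 176755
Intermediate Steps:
Function('m')(h) = Mul(2, h)
Mul(1219, Add(143, Function('m')(1))) = Mul(1219, Add(143, Mul(2, 1))) = Mul(1219, Add(143, 2)) = Mul(1219, 145) = 176755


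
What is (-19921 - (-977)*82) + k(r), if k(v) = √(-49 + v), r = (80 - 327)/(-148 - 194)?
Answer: 60193 + I*√1738/6 ≈ 60193.0 + 6.9482*I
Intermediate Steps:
r = 13/18 (r = -247/(-342) = -247*(-1/342) = 13/18 ≈ 0.72222)
(-19921 - (-977)*82) + k(r) = (-19921 - (-977)*82) + √(-49 + 13/18) = (-19921 - 1*(-80114)) + √(-869/18) = (-19921 + 80114) + I*√1738/6 = 60193 + I*√1738/6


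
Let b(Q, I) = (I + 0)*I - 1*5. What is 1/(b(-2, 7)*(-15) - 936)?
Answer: -1/1596 ≈ -0.00062657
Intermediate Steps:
b(Q, I) = -5 + I² (b(Q, I) = I*I - 5 = I² - 5 = -5 + I²)
1/(b(-2, 7)*(-15) - 936) = 1/((-5 + 7²)*(-15) - 936) = 1/((-5 + 49)*(-15) - 936) = 1/(44*(-15) - 936) = 1/(-660 - 936) = 1/(-1596) = -1/1596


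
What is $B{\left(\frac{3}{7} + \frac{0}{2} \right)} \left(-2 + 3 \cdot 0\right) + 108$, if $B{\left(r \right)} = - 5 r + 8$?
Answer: $\frac{674}{7} \approx 96.286$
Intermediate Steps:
$B{\left(r \right)} = 8 - 5 r$
$B{\left(\frac{3}{7} + \frac{0}{2} \right)} \left(-2 + 3 \cdot 0\right) + 108 = \left(8 - 5 \left(\frac{3}{7} + \frac{0}{2}\right)\right) \left(-2 + 3 \cdot 0\right) + 108 = \left(8 - 5 \left(3 \cdot \frac{1}{7} + 0 \cdot \frac{1}{2}\right)\right) \left(-2 + 0\right) + 108 = \left(8 - 5 \left(\frac{3}{7} + 0\right)\right) \left(-2\right) + 108 = \left(8 - \frac{15}{7}\right) \left(-2\right) + 108 = \frac{41}{7} \left(-2\right) + 108 = - \frac{82}{7} + 108 = \frac{674}{7}$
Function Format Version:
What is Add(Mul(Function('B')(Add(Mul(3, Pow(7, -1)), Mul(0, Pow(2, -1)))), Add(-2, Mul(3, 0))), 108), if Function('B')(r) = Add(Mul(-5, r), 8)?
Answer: Rational(674, 7) ≈ 96.286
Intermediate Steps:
Function('B')(r) = Add(8, Mul(-5, r))
Add(Mul(Function('B')(Add(Mul(3, Pow(7, -1)), Mul(0, Pow(2, -1)))), Add(-2, Mul(3, 0))), 108) = Add(Mul(Add(8, Mul(-5, Add(Mul(3, Pow(7, -1)), Mul(0, Pow(2, -1))))), Add(-2, Mul(3, 0))), 108) = Add(Mul(Add(8, Mul(-5, Add(Mul(3, Rational(1, 7)), Mul(0, Rational(1, 2))))), Add(-2, 0)), 108) = Add(Mul(Add(8, Mul(-5, Add(Rational(3, 7), 0))), -2), 108) = Add(Mul(Add(8, Mul(-5, Rational(3, 7))), -2), 108) = Add(Mul(Add(8, Rational(-15, 7)), -2), 108) = Add(Mul(Rational(41, 7), -2), 108) = Add(Rational(-82, 7), 108) = Rational(674, 7)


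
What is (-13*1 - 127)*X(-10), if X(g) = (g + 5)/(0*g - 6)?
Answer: -350/3 ≈ -116.67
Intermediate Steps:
X(g) = -5/6 - g/6 (X(g) = (5 + g)/(0 - 6) = (5 + g)/(-6) = (5 + g)*(-1/6) = -5/6 - g/6)
(-13*1 - 127)*X(-10) = (-13*1 - 127)*(-5/6 - 1/6*(-10)) = (-13 - 127)*(-5/6 + 5/3) = -140*5/6 = -350/3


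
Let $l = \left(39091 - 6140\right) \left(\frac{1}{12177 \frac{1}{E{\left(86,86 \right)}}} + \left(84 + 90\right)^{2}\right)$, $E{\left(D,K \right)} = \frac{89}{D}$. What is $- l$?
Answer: $- \frac{1044734301938311}{1047222} \approx -9.9762 \cdot 10^{8}$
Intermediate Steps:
$l = \frac{1044734301938311}{1047222}$ ($l = \left(39091 - 6140\right) \left(\frac{1}{12177 \frac{1}{89 \cdot \frac{1}{86}}} + \left(84 + 90\right)^{2}\right) = 32951 \left(\frac{1}{12177 \frac{1}{89 \cdot \frac{1}{86}}} + 174^{2}\right) = 32951 \left(\frac{1}{12177 \frac{1}{\frac{89}{86}}} + 30276\right) = 32951 \left(\frac{1}{12177 \cdot \frac{86}{89}} + 30276\right) = 32951 \left(\frac{1}{\frac{1047222}{89}} + 30276\right) = 32951 \left(\frac{89}{1047222} + 30276\right) = 32951 \cdot \frac{31705693361}{1047222} = \frac{1044734301938311}{1047222} \approx 9.9762 \cdot 10^{8}$)
$- l = \left(-1\right) \frac{1044734301938311}{1047222} = - \frac{1044734301938311}{1047222}$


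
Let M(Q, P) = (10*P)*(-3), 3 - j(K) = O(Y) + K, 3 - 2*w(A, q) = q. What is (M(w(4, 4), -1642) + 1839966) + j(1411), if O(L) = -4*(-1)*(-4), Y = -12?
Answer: 1887834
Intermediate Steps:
w(A, q) = 3/2 - q/2
O(L) = -16 (O(L) = 4*(-4) = -16)
j(K) = 19 - K (j(K) = 3 - (-16 + K) = 3 + (16 - K) = 19 - K)
M(Q, P) = -30*P
(M(w(4, 4), -1642) + 1839966) + j(1411) = (-30*(-1642) + 1839966) + (19 - 1*1411) = (49260 + 1839966) + (19 - 1411) = 1889226 - 1392 = 1887834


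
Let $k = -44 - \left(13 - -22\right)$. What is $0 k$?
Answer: $0$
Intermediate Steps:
$k = -79$ ($k = -44 - \left(13 + 22\right) = -44 - 35 = -79$)
$0 k = 0 \left(-79\right) = 0$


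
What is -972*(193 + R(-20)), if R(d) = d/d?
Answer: -188568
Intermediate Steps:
R(d) = 1
-972*(193 + R(-20)) = -972*(193 + 1) = -972*194 = -188568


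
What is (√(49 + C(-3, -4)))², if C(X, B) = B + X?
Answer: 42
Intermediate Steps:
(√(49 + C(-3, -4)))² = (√(49 + (-4 - 3)))² = (√(49 - 7))² = (√42)² = 42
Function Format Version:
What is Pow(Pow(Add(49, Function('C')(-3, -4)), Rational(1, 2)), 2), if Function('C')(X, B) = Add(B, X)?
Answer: 42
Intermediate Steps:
Pow(Pow(Add(49, Function('C')(-3, -4)), Rational(1, 2)), 2) = Pow(Pow(Add(49, Add(-4, -3)), Rational(1, 2)), 2) = Pow(Pow(Add(49, -7), Rational(1, 2)), 2) = Pow(Pow(42, Rational(1, 2)), 2) = 42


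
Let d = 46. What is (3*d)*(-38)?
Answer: -5244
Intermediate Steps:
(3*d)*(-38) = (3*46)*(-38) = 138*(-38) = -5244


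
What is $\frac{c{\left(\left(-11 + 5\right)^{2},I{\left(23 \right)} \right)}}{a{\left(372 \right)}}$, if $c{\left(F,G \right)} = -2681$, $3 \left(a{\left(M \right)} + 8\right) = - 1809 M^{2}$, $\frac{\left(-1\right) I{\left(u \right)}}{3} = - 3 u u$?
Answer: $\frac{2681}{83445560} \approx 3.2129 \cdot 10^{-5}$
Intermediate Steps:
$I{\left(u \right)} = 9 u^{2}$ ($I{\left(u \right)} = - 3 - 3 u u = - 3 \left(- 3 u^{2}\right) = 9 u^{2}$)
$a{\left(M \right)} = -8 - 603 M^{2}$ ($a{\left(M \right)} = -8 + \frac{\left(-1809\right) M^{2}}{3} = -8 - 603 M^{2}$)
$\frac{c{\left(\left(-11 + 5\right)^{2},I{\left(23 \right)} \right)}}{a{\left(372 \right)}} = - \frac{2681}{-8 - 603 \cdot 372^{2}} = - \frac{2681}{-8 - 83445552} = - \frac{2681}{-83445560} = \left(-2681\right) \left(- \frac{1}{83445560}\right) = \frac{2681}{83445560}$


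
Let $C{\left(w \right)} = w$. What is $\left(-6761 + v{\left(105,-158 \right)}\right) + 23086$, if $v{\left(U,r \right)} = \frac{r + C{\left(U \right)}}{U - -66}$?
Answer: $\frac{2791522}{171} \approx 16325.0$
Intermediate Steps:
$v{\left(U,r \right)} = \frac{U + r}{66 + U}$ ($v{\left(U,r \right)} = \frac{r + U}{U - -66} = \frac{U + r}{U + 66} = \frac{U + r}{66 + U}$)
$\left(-6761 + v{\left(105,-158 \right)}\right) + 23086 = \left(-6761 + \frac{105 - 158}{66 + 105}\right) + 23086 = \left(-6761 + \frac{1}{171} \left(-53\right)\right) + 23086 = \left(-6761 - \frac{53}{171}\right) + 23086 = - \frac{1156184}{171} + 23086 = \frac{2791522}{171}$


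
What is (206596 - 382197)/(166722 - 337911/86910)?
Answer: -5087160970/4829823703 ≈ -1.0533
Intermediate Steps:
(206596 - 382197)/(166722 - 337911/86910) = -175601/(166722 - 337911*1/86910) = -175601/(166722 - 112637/28970) = -175601/4829823703/28970 = -175601*28970/4829823703 = -5087160970/4829823703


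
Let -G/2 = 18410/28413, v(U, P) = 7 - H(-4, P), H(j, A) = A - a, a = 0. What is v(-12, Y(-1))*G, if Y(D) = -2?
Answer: -5260/451 ≈ -11.663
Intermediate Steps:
H(j, A) = A (H(j, A) = A - 1*0 = A + 0 = A)
v(U, P) = 7 - P
G = -5260/4059 (G = -36820/28413 = -2*2630/4059 = -5260/4059 ≈ -1.2959)
v(-12, Y(-1))*G = (7 - 1*(-2))*(-5260/4059) = (7 + 2)*(-5260/4059) = 9*(-5260/4059) = -5260/451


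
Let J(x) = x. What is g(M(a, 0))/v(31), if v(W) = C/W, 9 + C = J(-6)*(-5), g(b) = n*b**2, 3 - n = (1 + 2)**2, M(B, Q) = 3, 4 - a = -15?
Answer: -558/7 ≈ -79.714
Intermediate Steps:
a = 19 (a = 4 - 1*(-15) = 4 + 15 = 19)
n = -6 (n = 3 - (1 + 2)**2 = 3 - 1*3**2 = 3 - 1*9 = 3 - 9 = -6)
g(b) = -6*b**2
C = 21 (C = -9 - 6*(-5) = -9 + 30 = 21)
v(W) = 21/W
g(M(a, 0))/v(31) = (-6*3**2)/((21/31)) = (-6*9)/((21*(1/31))) = -54/21/31 = -54*31/21 = -558/7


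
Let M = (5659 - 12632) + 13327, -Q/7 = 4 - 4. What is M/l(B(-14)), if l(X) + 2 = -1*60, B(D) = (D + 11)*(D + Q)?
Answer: -3177/31 ≈ -102.48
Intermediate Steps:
Q = 0 (Q = -7*(4 - 4) = -7*0 = 0)
B(D) = D*(11 + D) (B(D) = (D + 11)*(D + 0) = (11 + D)*D = D*(11 + D))
l(X) = -62 (l(X) = -2 - 1*60 = -2 - 60 = -62)
M = 6354 (M = -6973 + 13327 = 6354)
M/l(B(-14)) = 6354/(-62) = 6354*(-1/62) = -3177/31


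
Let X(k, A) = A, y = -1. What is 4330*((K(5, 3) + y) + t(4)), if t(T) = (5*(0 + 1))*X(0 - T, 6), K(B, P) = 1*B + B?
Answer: 168870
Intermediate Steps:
K(B, P) = 2*B (K(B, P) = B + B = 2*B)
t(T) = 30 (t(T) = (5*(0 + 1))*6 = (5*1)*6 = 5*6 = 30)
4330*((K(5, 3) + y) + t(4)) = 4330*((2*5 - 1) + 30) = 4330*((10 - 1) + 30) = 4330*(9 + 30) = 4330*39 = 168870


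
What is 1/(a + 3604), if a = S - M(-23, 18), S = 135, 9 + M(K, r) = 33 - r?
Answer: 1/3733 ≈ 0.00026788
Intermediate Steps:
M(K, r) = 24 - r (M(K, r) = -9 + (33 - r) = 24 - r)
a = 129 (a = 135 - (24 - 1*18) = 135 - (24 - 18) = 135 - 1*6 = 135 - 6 = 129)
1/(a + 3604) = 1/(129 + 3604) = 1/3733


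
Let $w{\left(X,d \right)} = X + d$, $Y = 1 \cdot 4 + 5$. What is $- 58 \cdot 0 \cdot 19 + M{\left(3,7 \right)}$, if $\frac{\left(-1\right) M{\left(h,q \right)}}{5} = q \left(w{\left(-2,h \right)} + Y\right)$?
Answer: $-350$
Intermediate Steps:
$Y = 9$ ($Y = 4 + 5 = 9$)
$M{\left(h,q \right)} = - 5 q \left(7 + h\right)$ ($M{\left(h,q \right)} = - 5 q \left(\left(-2 + h\right) + 9\right) = - 5 q \left(7 + h\right)$)
$- 58 \cdot 0 \cdot 19 + M{\left(3,7 \right)} = - 58 \cdot 0 \cdot 19 - 35 \left(7 + 3\right) = \left(-58\right) 0 - 35 \cdot 10 = 0 - 350 = -350$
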